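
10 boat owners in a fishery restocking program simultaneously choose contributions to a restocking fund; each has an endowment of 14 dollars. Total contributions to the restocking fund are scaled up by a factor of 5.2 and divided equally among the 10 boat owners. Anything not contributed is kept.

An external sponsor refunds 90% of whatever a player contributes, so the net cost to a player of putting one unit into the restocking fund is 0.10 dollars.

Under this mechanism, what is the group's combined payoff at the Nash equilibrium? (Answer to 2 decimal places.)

The effective private return per unit is now (5.2/10) / 0.10 = 5.2000 > 1, so every player's dominant strategy flips to full contribution.
At the Nash equilibrium everyone contributes 14. Group total payoff = 10 × (14 × 0.90 + 5.2 × 14) = 854.00.

854.00 dollars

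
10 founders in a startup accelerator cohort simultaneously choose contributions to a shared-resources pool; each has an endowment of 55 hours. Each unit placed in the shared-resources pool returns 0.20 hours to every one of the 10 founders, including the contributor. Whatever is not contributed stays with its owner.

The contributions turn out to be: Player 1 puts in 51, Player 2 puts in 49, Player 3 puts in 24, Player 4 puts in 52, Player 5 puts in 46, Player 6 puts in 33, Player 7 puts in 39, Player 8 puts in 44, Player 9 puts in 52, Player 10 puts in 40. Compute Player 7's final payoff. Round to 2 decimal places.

102.00 hours

Total contributed: 51 + 49 + 24 + 52 + 46 + 33 + 39 + 44 + 52 + 40 = 430.
Each receives 0.20 × 430 = 86.00 from the shared-resources pool.
Player 7 keeps 55 − 39 = 16, so Player 7's payoff is 16 + 86.00 = 102.00.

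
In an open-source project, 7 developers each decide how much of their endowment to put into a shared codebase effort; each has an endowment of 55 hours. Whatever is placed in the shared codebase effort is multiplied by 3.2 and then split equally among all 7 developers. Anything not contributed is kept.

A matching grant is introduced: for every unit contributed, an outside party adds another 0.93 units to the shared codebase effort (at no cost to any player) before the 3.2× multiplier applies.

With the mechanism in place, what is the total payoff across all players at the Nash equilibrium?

With the mechanism, a contributed unit returns 3.2 × 1.93 / 7 = 0.8823 per unit of net cost — still below 1 — so contributing 0 remains dominant for every player.
At the Nash equilibrium no one contributes; group total payoff = 7 × 55 = 385.

385.00 hours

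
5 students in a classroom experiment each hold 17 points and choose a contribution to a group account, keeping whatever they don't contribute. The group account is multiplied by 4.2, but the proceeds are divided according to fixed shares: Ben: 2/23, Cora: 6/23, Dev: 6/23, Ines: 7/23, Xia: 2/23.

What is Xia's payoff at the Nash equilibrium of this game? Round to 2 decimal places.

Each unit j contributes comes back to j as 4.2 × (j's share), so j prefers to contribute only if that share exceeds 1/4.2 = 0.2381; otherwise keeping the unit dominates.
Cora, Dev and Ines are above the threshold, contributing 17 each; the remaining 2 contribute 0. Total contributed: 51.
Xia keeps 17 and receives 4.2 × 51 × 2/23 = 18.63 from the group account, for a payoff of 35.63.

35.63 points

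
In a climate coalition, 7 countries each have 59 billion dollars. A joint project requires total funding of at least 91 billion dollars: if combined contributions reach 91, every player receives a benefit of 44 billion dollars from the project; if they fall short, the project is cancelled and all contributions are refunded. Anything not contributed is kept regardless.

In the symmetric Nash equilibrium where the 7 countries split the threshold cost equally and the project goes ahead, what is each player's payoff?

Equal share of the threshold: 91/7 = 13.
At this profile no one gains by cutting their contribution: any cut drops the total below 91, the project is cancelled, contributions are refunded, and the deviator ends with 59, which is less than 59 − 13 + 44 = 90. Contributing more than 13 just wastes the excess. So contributing exactly 13 is a best response.
Each player's payoff: 59 − 13 + 44 = 90.

90 billion dollars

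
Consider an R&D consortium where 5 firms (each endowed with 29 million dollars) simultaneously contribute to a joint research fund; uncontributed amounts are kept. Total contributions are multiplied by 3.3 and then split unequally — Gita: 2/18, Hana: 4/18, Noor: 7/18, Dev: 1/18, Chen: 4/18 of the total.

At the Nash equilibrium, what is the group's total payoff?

Each unit j contributes comes back to j as 3.3 × (j's share), so j prefers to contribute only if that share exceeds 1/3.3 = 0.3030; otherwise keeping the unit dominates.
Noor alone (share 7/18) is above the threshold, contributing 29; the remaining 4 contribute 0. Total contributed: 29.
The joint research fund pays out 3.3 × 29 = 95.70 in total (split across the unequal shares, but the aggregate is all that matters for the group sum).
The 4 free-riders keep 29 each, adding 116. Group total = 116 + 95.70 = 211.70.

211.70 million dollars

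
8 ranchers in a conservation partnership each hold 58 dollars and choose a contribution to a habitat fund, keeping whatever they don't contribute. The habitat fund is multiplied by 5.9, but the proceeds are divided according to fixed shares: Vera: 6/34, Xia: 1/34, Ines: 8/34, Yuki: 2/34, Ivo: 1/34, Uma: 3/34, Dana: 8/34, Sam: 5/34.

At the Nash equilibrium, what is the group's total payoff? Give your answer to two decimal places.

1316.60 dollars

Each unit j contributes comes back to j as 5.9 × (j's share), so j prefers to contribute only if that share exceeds 1/5.9 = 0.1695; otherwise keeping the unit dominates.
Vera, Ines and Dana are above the threshold, contributing 58 each; the remaining 5 contribute 0. Total contributed: 174.
The habitat fund pays out 5.9 × 174 = 1026.60 in total (split across the unequal shares, but the aggregate is all that matters for the group sum).
The 5 free-riders keep 58 each, adding 290. Group total = 290 + 1026.60 = 1316.60.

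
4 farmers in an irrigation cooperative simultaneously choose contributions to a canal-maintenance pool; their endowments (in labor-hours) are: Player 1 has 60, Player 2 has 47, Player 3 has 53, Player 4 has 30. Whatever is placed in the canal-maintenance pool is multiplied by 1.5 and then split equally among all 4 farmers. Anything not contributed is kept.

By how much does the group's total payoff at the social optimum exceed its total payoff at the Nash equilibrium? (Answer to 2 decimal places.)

95.00 labor-hours

The private return per contributed unit is 1.5/4 = 0.3750 < 1 for every player regardless of endowment, so the Nash equilibrium is zero contribution and the group total is Σ E_j = 60 + 47 + 53 + 30 = 190.
Each contributed unit returns 1.500 to the group, so the social optimum is full contribution by everyone: group total = 1.500 × 190 = 285.00.
Efficiency loss = (1.500 − 1) × 190 = 95.00.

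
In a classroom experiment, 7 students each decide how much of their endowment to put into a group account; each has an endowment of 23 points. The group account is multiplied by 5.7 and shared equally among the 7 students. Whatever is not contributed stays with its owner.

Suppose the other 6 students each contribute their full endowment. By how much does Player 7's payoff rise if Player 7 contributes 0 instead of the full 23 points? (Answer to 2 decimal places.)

Switching from a contribution of 23 to 0 lets Player 7 keep an extra 23 points, but lowers the group account by 23, which costs Player 7 their own share of that drop: 5.7/7 × 23 = 18.73.
Net gain = 23 − 18.73 = 4.27. The private return per contributed unit (0.8143) is below 1, so free-riding is indeed the best response regardless of what the others do.

4.27 points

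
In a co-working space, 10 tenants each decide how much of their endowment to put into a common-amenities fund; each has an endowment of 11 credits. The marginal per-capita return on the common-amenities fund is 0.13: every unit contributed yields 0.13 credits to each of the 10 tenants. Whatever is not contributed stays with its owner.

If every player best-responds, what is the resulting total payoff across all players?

The private return per contributed unit is 0.13 < 1, so contributing 0 is dominant for every player. At the Nash equilibrium everyone keeps their 11, and the group total is 10 × 11 = 110.

110.00 credits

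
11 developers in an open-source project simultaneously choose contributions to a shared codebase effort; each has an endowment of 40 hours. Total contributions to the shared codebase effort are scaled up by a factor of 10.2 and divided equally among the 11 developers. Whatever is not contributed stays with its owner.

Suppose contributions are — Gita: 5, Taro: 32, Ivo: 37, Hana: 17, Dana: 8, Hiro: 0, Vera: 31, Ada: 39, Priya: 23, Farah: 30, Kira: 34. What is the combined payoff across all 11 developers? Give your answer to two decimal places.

2795.20 hours

Total contributed: 5 + 32 + 37 + 17 + 8 + 0 + 31 + 39 + 23 + 30 + 34 = 256; total kept: 11 × 40 − 256 = 184.
The shared codebase effort pays out 10.2 × 256 = 2611.20 in aggregate.
Group total = 184 + 2611.20 = 2795.20.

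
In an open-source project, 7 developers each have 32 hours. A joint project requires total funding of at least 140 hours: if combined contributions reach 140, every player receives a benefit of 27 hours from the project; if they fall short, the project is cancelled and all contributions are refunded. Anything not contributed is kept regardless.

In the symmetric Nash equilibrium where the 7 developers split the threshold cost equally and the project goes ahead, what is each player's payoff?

Equal share of the threshold: 140/7 = 20.
At this profile no one gains by cutting their contribution: any cut drops the total below 140, the project is cancelled, contributions are refunded, and the deviator ends with 32, which is less than 32 − 20 + 27 = 39. Contributing more than 20 just wastes the excess. So contributing exactly 20 is a best response.
Each player's payoff: 32 − 20 + 27 = 39.

39 hours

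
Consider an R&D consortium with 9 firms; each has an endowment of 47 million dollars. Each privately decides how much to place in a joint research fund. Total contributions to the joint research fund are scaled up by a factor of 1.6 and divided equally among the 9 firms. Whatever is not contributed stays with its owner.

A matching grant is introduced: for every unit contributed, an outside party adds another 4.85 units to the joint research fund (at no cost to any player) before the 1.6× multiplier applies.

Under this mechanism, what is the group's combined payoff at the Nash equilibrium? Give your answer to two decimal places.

3959.28 million dollars

With the mechanism, a contributed unit returns 1.6 × 5.85 / 9 = 1.0400 per unit of net cost to the contributor — now above 1 — so contributing fully is weakly dominant for every player.
At the Nash equilibrium everyone contributes 47. Group total payoff = 1.6 × 5.85 × 423 = 3959.28.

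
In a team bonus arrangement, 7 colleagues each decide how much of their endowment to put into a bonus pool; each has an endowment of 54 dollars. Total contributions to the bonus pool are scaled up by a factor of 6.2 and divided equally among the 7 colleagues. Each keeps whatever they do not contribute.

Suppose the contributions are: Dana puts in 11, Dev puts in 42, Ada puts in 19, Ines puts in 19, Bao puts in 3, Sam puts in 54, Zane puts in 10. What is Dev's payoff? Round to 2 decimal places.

151.94 dollars

Total contributed: 11 + 42 + 19 + 19 + 3 + 54 + 10 = 158.
Each receives 6.2 × 158 / 7 = 139.94 from the bonus pool.
Dev keeps 54 − 42 = 12, so Dev's payoff is 12 + 139.94 = 151.94.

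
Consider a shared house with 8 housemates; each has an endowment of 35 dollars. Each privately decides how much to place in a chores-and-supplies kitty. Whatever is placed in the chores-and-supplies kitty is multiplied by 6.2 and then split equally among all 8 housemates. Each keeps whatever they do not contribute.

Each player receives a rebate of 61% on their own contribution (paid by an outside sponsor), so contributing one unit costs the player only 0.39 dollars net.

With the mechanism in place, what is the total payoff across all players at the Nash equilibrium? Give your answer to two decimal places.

1906.80 dollars

With the mechanism, a contributed unit returns (6.2/8) / 0.39 = 1.9872 per unit of net cost to the contributor — now above 1 — so contributing fully is weakly dominant for every player.
At the Nash equilibrium everyone contributes 35. Group total payoff = 8 × (35 × 0.61 + 6.2 × 35) = 1906.80.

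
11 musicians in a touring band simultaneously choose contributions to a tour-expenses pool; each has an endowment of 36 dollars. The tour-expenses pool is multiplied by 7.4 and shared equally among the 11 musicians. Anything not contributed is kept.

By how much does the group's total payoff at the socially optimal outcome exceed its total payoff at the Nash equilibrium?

Each contributed unit returns 7.4/11 = 0.6727 to its contributor — below 1 — so contributing 0 is dominant for every player. At the Nash equilibrium everyone keeps their 36, and the group total is 11 × 36 = 396.
Each contributed unit returns 7.400 to the group as a whole (0.6727 to each of 11 players), which exceeds 1, so the social optimum is full contribution: group total = 7.400 × 396 = 2930.40.
Efficiency loss = 2930.40 − 396 = 2534.40.

2534.40 dollars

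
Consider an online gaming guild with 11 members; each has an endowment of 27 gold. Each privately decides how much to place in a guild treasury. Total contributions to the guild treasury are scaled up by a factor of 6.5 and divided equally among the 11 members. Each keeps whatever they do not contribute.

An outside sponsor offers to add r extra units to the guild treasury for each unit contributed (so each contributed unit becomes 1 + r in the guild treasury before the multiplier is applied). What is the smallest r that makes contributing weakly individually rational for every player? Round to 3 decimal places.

0.692

With matching at rate r, one contributed unit becomes (1 + r) in the guild treasury and returns 6.5 × (1 + r) / 11 to the contributor.
Setting this equal to 1: 1 + r = 11/6.5 = 1.6923.
So the minimum matching rate is r = 1.6923 − 1 = 0.692.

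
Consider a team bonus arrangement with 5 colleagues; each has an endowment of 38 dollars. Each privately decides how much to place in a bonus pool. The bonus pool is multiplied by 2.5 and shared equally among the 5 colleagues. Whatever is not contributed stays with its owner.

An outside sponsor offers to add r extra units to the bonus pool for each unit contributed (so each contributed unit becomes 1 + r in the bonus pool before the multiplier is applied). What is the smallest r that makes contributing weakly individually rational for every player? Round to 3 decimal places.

1.000

With matching at rate r, one contributed unit becomes (1 + r) in the bonus pool and returns 2.5 × (1 + r) / 5 to the contributor.
Setting this equal to 1: 1 + r = 5/2.5 = 2.0000.
So the minimum matching rate is r = 2.0000 − 1 = 1.000.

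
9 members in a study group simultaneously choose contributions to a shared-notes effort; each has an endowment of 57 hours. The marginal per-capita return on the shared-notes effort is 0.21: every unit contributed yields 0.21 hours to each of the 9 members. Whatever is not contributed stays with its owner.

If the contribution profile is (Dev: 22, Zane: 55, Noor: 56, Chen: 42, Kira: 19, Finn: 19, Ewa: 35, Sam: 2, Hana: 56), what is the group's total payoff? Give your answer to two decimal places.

Total contributed: 22 + 55 + 56 + 42 + 19 + 19 + 35 + 2 + 56 = 306; total kept: 9 × 57 − 306 = 207.
The shared-notes effort pays out 0.21 × 9 × 306 = 578.34 in aggregate.
Group total = 207 + 578.34 = 785.34.

785.34 hours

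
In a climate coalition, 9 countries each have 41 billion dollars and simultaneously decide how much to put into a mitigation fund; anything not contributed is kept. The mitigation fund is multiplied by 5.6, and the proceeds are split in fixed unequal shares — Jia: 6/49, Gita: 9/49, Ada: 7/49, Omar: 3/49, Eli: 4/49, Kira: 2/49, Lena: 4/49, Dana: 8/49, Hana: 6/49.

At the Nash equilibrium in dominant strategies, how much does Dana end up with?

78.49 billion dollars

Player j's private return per contributed unit is 5.6 × (j's share). Contributing is weakly dominant for j when that share is at least 1/5.6 = 0.1786, and contributing 0 is dominant otherwise.
Only Gita (9/49) clears that bar, contributing 41; the remaining 8 contribute 0. Total contributed: 41.
Dana keeps 41 and receives 5.6 × 41 × 8/49 = 37.49 from the mitigation fund, for a payoff of 78.49.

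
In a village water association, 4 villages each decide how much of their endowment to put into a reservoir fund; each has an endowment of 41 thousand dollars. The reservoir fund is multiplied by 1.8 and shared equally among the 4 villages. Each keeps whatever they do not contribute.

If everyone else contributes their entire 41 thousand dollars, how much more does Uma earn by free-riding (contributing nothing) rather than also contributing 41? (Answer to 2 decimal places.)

22.55 thousand dollars

Switching from a contribution of 41 to 0 lets Uma keep an extra 41 thousand dollars, but lowers the reservoir fund by 41, which costs Uma their own share of that drop: 1.8/4 × 41 = 18.45.
Net gain = 41 − 18.45 = 22.55. The private return per contributed unit (0.4500) is below 1, so free-riding is indeed the best response regardless of what the others do.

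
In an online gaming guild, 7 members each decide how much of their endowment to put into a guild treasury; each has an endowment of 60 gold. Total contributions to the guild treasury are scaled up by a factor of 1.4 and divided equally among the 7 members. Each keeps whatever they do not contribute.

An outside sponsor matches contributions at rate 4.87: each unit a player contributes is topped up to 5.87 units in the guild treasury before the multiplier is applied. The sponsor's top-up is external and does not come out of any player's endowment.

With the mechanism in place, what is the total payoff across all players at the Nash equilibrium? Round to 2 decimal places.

3451.56 gold

Under the mechanism each unit contributed yields 1.4 × 5.87 / 7 = 1.1740 back to its contributor per unit of net cost, which exceeds 1, making full contribution the dominant choice for everyone.
So the Nash equilibrium is full contribution by all 7; the group earns 1.4 × 5.87 × 420 = 3451.56.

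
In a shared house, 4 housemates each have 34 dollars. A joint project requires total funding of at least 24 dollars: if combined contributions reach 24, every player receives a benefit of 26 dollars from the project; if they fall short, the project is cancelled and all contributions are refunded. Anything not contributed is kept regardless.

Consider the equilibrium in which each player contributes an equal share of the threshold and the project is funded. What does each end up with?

54 dollars

Equal share of the threshold: 24/4 = 6.
At this profile no one gains by cutting their contribution: any cut drops the total below 24, the project is cancelled, contributions are refunded, and the deviator ends with 34, which is less than 34 − 6 + 26 = 54. Contributing more than 6 just wastes the excess. So contributing exactly 6 is a best response.
Each player's payoff: 34 − 6 + 26 = 54.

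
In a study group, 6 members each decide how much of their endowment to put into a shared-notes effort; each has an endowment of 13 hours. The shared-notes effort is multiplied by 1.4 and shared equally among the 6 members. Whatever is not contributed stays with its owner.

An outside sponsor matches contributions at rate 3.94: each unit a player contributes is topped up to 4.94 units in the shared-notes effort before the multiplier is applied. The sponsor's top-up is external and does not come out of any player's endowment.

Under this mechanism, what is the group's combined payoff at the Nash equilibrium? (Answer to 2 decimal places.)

Under the mechanism each unit contributed yields 1.4 × 4.94 / 6 = 1.1527 back to its contributor per unit of net cost, which exceeds 1, making full contribution the dominant choice for everyone.
So the Nash equilibrium is full contribution by all 6; the group earns 1.4 × 4.94 × 78 = 539.45.

539.45 hours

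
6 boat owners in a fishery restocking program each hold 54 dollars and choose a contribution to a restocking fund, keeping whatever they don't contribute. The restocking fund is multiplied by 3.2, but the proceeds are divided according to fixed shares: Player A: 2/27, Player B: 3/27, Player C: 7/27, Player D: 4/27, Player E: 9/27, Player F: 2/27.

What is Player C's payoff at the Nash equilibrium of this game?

For player j, contributing a unit is worthwhile iff 3.2 × (j's share) ≥ 1, i.e. iff j's share is at least 0.3125.
The only share above 0.3125 is Player E's 9/27, contributing 54; the remaining 5 contribute 0. Total contributed: 54.
Player C keeps 54 and receives 3.2 × 54 × 7/27 = 44.80 from the restocking fund, for a payoff of 98.80.

98.80 dollars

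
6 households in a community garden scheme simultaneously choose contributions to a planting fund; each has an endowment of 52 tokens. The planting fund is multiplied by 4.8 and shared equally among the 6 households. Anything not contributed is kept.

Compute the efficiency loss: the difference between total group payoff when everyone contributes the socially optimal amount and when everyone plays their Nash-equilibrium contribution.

1185.60 tokens

Each contributed unit returns 4.8/6 = 0.8000 to its contributor — below 1 — so contributing 0 is dominant for every player. At the Nash equilibrium everyone keeps their 52, and the group total is 6 × 52 = 312.
Each contributed unit returns 4.800 to the group as a whole (0.8000 to each of 6 players), which exceeds 1, so the social optimum is full contribution: group total = 4.800 × 312 = 1497.60.
Efficiency loss = 1497.60 − 312 = 1185.60.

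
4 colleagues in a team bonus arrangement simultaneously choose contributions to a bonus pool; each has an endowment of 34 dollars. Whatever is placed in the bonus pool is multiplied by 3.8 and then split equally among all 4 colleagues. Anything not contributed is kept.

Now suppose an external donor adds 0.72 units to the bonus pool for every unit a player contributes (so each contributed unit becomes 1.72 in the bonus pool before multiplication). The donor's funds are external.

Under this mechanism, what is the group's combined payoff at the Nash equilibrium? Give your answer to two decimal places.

The effective private return per unit is now 3.8 × 1.72 / 4 = 1.6340 > 1, so every player's dominant strategy flips to full contribution.
So the Nash equilibrium is full contribution by all 4; the group earns 3.8 × 1.72 × 136 = 888.90.

888.90 dollars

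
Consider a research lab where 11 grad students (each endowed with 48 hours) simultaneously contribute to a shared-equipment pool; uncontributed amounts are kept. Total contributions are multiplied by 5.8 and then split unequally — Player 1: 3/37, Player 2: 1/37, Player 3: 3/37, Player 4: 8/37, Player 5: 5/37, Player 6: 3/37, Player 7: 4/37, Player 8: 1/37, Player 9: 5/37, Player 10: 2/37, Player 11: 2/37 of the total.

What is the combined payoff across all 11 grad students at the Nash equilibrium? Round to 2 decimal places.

758.40 hours

For player j, contributing a unit is worthwhile iff 5.8 × (j's share) ≥ 1, i.e. iff j's share is at least 0.1724.
Only Player 4 (8/37) clears that bar, contributing 48; the remaining 10 contribute 0. Total contributed: 48.
The shared-equipment pool pays out 5.8 × 48 = 278.40 in total (split across the unequal shares, but the aggregate is all that matters for the group sum).
The 10 free-riders keep 48 each, adding 480. Group total = 480 + 278.40 = 758.40.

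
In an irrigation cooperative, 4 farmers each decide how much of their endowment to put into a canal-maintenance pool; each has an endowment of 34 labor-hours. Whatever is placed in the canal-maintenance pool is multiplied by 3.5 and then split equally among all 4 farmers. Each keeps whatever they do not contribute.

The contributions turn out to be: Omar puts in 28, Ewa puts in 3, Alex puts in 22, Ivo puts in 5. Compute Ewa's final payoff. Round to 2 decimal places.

81.75 labor-hours

Total contributed: 28 + 3 + 22 + 5 = 58.
Each receives 3.5 × 58 / 4 = 50.75 from the canal-maintenance pool.
Ewa keeps 34 − 3 = 31, so Ewa's payoff is 31 + 50.75 = 81.75.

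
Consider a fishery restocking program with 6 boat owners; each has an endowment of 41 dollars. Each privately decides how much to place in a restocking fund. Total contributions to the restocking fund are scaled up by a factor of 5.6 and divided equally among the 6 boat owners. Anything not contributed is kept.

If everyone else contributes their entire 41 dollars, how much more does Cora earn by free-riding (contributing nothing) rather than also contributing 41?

2.73 dollars

Switching from a contribution of 41 to 0 lets Cora keep an extra 41 dollars, but lowers the restocking fund by 41, which costs Cora their own share of that drop: 5.6/6 × 41 = 38.27.
Net gain = 41 − 38.27 = 2.73. The private return per contributed unit (0.9333) is below 1, so free-riding is indeed the best response regardless of what the others do.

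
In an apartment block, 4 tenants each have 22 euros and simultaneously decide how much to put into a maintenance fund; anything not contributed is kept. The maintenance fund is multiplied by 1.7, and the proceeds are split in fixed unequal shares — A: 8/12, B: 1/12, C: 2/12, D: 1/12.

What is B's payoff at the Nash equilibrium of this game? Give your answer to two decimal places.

25.12 euros

Each unit j contributes comes back to j as 1.7 × (j's share), so j prefers to contribute only if that share exceeds 1/1.7 = 0.5882; otherwise keeping the unit dominates.
The only share above 0.5882 is A's 8/12, contributing 22; the remaining 3 contribute 0. Total contributed: 22.
B keeps 22 and receives 1.7 × 22 × 1/12 = 3.12 from the maintenance fund, for a payoff of 25.12.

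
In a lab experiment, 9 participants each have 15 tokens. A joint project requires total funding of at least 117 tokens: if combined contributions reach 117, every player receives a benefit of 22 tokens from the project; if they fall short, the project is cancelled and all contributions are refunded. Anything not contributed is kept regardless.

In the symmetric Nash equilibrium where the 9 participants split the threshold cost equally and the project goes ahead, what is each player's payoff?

24 tokens

Equal share of the threshold: 117/9 = 13.
At this profile no one gains by cutting their contribution: any cut drops the total below 117, the project is cancelled, contributions are refunded, and the deviator ends with 15, which is less than 15 − 13 + 22 = 24. Contributing more than 13 just wastes the excess. So contributing exactly 13 is a best response.
Each player's payoff: 15 − 13 + 22 = 24.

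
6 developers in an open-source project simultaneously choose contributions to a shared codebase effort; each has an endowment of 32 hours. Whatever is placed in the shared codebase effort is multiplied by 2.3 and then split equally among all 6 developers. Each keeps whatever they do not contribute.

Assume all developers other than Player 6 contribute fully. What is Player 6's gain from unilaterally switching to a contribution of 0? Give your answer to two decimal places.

19.73 hours

Switching from a contribution of 32 to 0 lets Player 6 keep an extra 32 hours, but lowers the shared codebase effort by 32, which costs Player 6 their own share of that drop: 2.3/6 × 32 = 12.27.
Net gain = 32 − 12.27 = 19.73. The private return per contributed unit (0.3833) is below 1, so free-riding is indeed the best response regardless of what the others do.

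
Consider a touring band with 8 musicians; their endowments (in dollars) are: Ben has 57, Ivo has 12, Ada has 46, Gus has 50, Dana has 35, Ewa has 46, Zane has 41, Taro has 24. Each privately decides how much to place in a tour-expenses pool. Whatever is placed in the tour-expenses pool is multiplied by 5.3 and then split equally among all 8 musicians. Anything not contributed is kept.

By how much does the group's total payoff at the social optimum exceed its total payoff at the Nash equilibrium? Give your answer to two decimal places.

The private return per contributed unit is 5.3/8 = 0.6625 < 1 for every player regardless of endowment, so the Nash equilibrium is zero contribution and the group total is Σ E_j = 57 + 12 + 46 + 50 + 35 + 46 + 41 + 24 = 311.
Each contributed unit returns 5.300 to the group, so the social optimum is full contribution by everyone: group total = 5.300 × 311 = 1648.30.
Efficiency loss = (5.300 − 1) × 311 = 1337.30.

1337.30 dollars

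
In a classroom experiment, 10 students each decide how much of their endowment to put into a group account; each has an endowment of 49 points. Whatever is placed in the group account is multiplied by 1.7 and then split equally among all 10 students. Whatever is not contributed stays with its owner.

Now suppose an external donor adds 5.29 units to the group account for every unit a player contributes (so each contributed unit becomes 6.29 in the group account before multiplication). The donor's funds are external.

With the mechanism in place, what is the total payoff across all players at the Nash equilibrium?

With the mechanism, a contributed unit returns 1.7 × 6.29 / 10 = 1.0693 per unit of net cost to the contributor — now above 1 — so contributing fully is weakly dominant for every player.
At the Nash equilibrium everyone contributes 49. Group total payoff = 1.7 × 6.29 × 490 = 5239.57.

5239.57 points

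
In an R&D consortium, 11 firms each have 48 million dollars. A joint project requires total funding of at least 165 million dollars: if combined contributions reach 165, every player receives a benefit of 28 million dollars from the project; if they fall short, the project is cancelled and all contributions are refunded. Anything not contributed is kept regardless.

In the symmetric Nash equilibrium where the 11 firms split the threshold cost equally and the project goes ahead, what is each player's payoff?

Equal share of the threshold: 165/11 = 15.
At this profile no one gains by cutting their contribution: any cut drops the total below 165, the project is cancelled, contributions are refunded, and the deviator ends with 48, which is less than 48 − 15 + 28 = 61. Contributing more than 15 just wastes the excess. So contributing exactly 15 is a best response.
Each player's payoff: 48 − 15 + 28 = 61.

61 million dollars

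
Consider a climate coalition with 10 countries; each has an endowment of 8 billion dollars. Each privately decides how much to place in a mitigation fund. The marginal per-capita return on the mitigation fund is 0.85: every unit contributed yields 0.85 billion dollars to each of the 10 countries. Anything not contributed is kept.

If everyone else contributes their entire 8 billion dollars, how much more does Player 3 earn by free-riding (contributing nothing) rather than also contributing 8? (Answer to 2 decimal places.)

1.20 billion dollars

Switching from a contribution of 8 to 0 lets Player 3 keep an extra 8 billion dollars, but lowers the mitigation fund by 8, which costs Player 3 their own share of that drop: 0.85 × 8 = 6.80.
Net gain = 8 − 6.80 = 1.20. The private return per contributed unit (0.85) is below 1, so free-riding is indeed the best response regardless of what the others do.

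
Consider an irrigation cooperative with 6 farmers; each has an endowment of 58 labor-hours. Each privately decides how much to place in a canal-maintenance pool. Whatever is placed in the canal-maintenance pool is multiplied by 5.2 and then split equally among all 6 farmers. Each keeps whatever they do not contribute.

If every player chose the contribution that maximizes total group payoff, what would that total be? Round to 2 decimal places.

Each contributed unit returns 5.200 to the group as a whole (0.8667 to each of 6 players), which exceeds 1, so the social optimum is full contribution: group total = 5.200 × 348 = 1809.60.

1809.60 labor-hours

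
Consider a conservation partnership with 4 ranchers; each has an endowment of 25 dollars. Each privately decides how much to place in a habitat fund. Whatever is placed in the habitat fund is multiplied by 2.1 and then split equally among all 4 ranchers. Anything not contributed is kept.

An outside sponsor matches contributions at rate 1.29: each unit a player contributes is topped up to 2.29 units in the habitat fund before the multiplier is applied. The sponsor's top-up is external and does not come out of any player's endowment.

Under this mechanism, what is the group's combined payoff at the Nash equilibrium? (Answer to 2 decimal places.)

480.90 dollars

With the mechanism, a contributed unit returns 2.1 × 2.29 / 4 = 1.2023 per unit of net cost to the contributor — now above 1 — so contributing fully is weakly dominant for every player.
At the Nash equilibrium everyone contributes 25. Group total payoff = 2.1 × 2.29 × 100 = 480.90.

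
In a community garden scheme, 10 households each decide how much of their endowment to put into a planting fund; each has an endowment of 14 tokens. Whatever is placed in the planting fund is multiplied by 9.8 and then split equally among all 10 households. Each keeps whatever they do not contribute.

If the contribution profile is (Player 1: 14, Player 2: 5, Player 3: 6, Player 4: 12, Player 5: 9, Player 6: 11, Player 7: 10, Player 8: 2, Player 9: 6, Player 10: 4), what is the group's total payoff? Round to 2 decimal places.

Total contributed: 14 + 5 + 6 + 12 + 9 + 11 + 10 + 2 + 6 + 4 = 79; total kept: 10 × 14 − 79 = 61.
The planting fund pays out 9.8 × 79 = 774.20 in aggregate.
Group total = 61 + 774.20 = 835.20.

835.20 tokens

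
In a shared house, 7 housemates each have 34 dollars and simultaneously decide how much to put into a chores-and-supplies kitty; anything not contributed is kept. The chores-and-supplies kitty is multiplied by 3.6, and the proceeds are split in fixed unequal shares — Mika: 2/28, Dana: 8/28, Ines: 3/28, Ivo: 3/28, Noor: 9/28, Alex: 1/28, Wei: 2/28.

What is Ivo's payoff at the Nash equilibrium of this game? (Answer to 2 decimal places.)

60.23 dollars

A player with share s gets back 3.6·s per unit contributed, so full contribution is dominant for anyone with s > 1/3.6 = 0.2778 and zero contribution is dominant for anyone below.
Dana and Noor are above the threshold, contributing 34 each; the remaining 5 contribute 0. Total contributed: 68.
Ivo keeps 34 and receives 3.6 × 68 × 3/28 = 26.23 from the chores-and-supplies kitty, for a payoff of 60.23.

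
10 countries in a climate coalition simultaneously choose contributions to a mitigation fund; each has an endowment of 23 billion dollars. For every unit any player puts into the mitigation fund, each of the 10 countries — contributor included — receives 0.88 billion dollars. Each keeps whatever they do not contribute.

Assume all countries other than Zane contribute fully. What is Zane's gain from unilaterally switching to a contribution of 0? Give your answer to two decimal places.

2.76 billion dollars

Switching from a contribution of 23 to 0 lets Zane keep an extra 23 billion dollars, but lowers the mitigation fund by 23, which costs Zane their own share of that drop: 0.88 × 23 = 20.24.
Net gain = 23 − 20.24 = 2.76. The private return per contributed unit (0.88) is below 1, so free-riding is indeed the best response regardless of what the others do.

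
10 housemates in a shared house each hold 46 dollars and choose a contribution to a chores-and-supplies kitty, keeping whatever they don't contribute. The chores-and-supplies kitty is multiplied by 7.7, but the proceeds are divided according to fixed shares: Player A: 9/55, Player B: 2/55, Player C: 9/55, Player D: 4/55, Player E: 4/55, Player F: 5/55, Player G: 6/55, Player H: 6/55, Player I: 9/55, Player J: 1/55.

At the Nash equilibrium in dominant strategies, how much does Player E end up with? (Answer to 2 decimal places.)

123.28 dollars

A player with share s gets back 7.7·s per unit contributed, so full contribution is dominant for anyone with s > 1/7.7 = 0.1299 and zero contribution is dominant for anyone below.
Player A, Player C and Player I are above the threshold, contributing 46 each; the remaining 7 contribute 0. Total contributed: 138.
Player E keeps 46 and receives 7.7 × 138 × 4/55 = 77.28 from the chores-and-supplies kitty, for a payoff of 123.28.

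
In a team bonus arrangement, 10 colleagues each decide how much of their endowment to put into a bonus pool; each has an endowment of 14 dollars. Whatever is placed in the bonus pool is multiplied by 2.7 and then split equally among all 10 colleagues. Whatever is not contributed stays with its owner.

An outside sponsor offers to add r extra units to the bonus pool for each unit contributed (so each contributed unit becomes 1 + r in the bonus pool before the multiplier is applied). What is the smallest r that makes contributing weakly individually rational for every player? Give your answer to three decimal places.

With matching at rate r, one contributed unit becomes (1 + r) in the bonus pool and returns 2.7 × (1 + r) / 10 to the contributor.
Setting this equal to 1: 1 + r = 10/2.7 = 3.7037.
So the minimum matching rate is r = 3.7037 − 1 = 2.704.

2.704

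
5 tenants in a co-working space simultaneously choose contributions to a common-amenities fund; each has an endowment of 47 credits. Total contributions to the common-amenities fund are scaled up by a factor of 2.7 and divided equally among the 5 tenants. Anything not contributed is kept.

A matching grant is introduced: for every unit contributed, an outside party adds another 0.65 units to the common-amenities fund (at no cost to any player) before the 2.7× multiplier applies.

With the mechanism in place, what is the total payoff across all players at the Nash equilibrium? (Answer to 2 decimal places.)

With the mechanism, a contributed unit returns 2.7 × 1.65 / 5 = 0.8910 per unit of net cost — still below 1 — so contributing 0 remains dominant for every player.
Everyone keeps their endowment and the group total is 5 × 47 = 235.

235.00 credits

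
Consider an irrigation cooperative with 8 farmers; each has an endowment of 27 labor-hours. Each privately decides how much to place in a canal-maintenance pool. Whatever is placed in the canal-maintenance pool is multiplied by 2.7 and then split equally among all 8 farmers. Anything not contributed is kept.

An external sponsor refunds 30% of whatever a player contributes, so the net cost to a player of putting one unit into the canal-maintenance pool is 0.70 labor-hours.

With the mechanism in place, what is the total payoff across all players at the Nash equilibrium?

With the mechanism, a contributed unit returns (2.7/8) / 0.70 = 0.4821 per unit of net cost — still below 1 — so contributing 0 remains dominant for every player.
At the Nash equilibrium no one contributes; group total payoff = 8 × 27 = 216.

216.00 labor-hours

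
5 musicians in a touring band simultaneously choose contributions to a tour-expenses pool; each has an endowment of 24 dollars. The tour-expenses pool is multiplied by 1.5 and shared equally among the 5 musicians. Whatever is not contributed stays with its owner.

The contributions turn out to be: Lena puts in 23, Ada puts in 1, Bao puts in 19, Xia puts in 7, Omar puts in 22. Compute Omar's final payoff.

23.60 dollars

Total contributed: 23 + 1 + 19 + 7 + 22 = 72.
Each receives 1.5 × 72 / 5 = 21.60 from the tour-expenses pool.
Omar keeps 24 − 22 = 2, so Omar's payoff is 2 + 21.60 = 23.60.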